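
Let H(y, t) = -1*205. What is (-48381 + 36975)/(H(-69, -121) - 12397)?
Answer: 5703/6301 ≈ 0.90509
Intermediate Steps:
H(y, t) = -205
(-48381 + 36975)/(H(-69, -121) - 12397) = (-48381 + 36975)/(-205 - 12397) = -11406/(-12602) = -11406*(-1/12602) = 5703/6301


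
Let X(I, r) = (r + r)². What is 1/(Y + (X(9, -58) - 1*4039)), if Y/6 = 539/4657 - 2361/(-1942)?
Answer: 4521947/42619300644 ≈ 0.00010610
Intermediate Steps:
X(I, r) = 4*r² (X(I, r) = (2*r)² = 4*r²)
Y = 36125745/4521947 (Y = 6*(539/4657 - 2361/(-1942)) = 6*(539*(1/4657) - 2361*(-1/1942)) = 6*(539/4657 + 2361/1942) = 6*(12041915/9043894) = 36125745/4521947 ≈ 7.9890)
1/(Y + (X(9, -58) - 1*4039)) = 1/(36125745/4521947 + (4*(-58)² - 1*4039)) = 1/(36125745/4521947 + (4*3364 - 4039)) = 1/(36125745/4521947 + (13456 - 4039)) = 1/(36125745/4521947 + 9417) = 1/(42619300644/4521947) = 4521947/42619300644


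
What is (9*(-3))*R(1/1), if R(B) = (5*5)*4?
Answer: -2700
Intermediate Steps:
R(B) = 100 (R(B) = 25*4 = 100)
(9*(-3))*R(1/1) = (9*(-3))*100 = -27*100 = -2700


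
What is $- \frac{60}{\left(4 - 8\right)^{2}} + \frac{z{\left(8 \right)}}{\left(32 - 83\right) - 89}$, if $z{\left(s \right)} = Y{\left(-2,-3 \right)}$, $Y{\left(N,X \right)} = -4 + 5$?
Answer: $- \frac{263}{70} \approx -3.7571$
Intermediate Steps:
$Y{\left(N,X \right)} = 1$
$z{\left(s \right)} = 1$
$- \frac{60}{\left(4 - 8\right)^{2}} + \frac{z{\left(8 \right)}}{\left(32 - 83\right) - 89} = - \frac{60}{\left(4 - 8\right)^{2}} + 1 \frac{1}{\left(32 - 83\right) - 89} = - \frac{60}{\left(-4\right)^{2}} + 1 \frac{1}{-51 - 89} = - \frac{60}{16} + 1 \frac{1}{-140} = \left(-60\right) \frac{1}{16} + 1 \left(- \frac{1}{140}\right) = - \frac{15}{4} - \frac{1}{140} = - \frac{263}{70}$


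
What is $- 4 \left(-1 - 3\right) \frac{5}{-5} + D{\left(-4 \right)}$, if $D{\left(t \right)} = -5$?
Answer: $-21$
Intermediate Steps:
$- 4 \left(-1 - 3\right) \frac{5}{-5} + D{\left(-4 \right)} = - 4 \left(-1 - 3\right) \frac{5}{-5} - 5 = - 4 \left(- 4 \cdot 5 \left(- \frac{1}{5}\right)\right) - 5 = - 4 \left(\left(-4\right) \left(-1\right)\right) - 5 = \left(-4\right) 4 - 5 = -16 - 5 = -21$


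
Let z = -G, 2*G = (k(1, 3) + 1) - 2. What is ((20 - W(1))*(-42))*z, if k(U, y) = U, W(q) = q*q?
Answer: 0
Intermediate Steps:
W(q) = q²
G = 0 (G = ((1 + 1) - 2)/2 = (2 - 2)/2 = (½)*0 = 0)
z = 0 (z = -1*0 = 0)
((20 - W(1))*(-42))*z = ((20 - 1*1²)*(-42))*0 = ((20 - 1*1)*(-42))*0 = ((20 - 1)*(-42))*0 = (19*(-42))*0 = -798*0 = 0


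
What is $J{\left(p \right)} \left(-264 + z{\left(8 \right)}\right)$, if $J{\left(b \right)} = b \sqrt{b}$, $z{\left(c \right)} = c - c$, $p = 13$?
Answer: $- 3432 \sqrt{13} \approx -12374.0$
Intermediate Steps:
$z{\left(c \right)} = 0$
$J{\left(b \right)} = b^{\frac{3}{2}}$
$J{\left(p \right)} \left(-264 + z{\left(8 \right)}\right) = 13^{\frac{3}{2}} \left(-264 + 0\right) = 13 \sqrt{13} \left(-264\right) = - 3432 \sqrt{13}$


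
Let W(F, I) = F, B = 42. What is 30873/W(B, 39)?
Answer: 10291/14 ≈ 735.07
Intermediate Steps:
30873/W(B, 39) = 30873/42 = 30873*(1/42) = 10291/14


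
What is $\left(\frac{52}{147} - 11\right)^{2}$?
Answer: $\frac{2449225}{21609} \approx 113.34$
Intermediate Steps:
$\left(\frac{52}{147} - 11\right)^{2} = \left(- \frac{1565}{147}\right)^{2} = \frac{2449225}{21609}$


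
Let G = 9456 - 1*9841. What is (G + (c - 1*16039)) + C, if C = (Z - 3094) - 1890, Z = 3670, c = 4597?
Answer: -13141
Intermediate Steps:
G = -385 (G = 9456 - 9841 = -385)
C = -1314 (C = (3670 - 3094) - 1890 = 576 - 1890 = -1314)
(G + (c - 1*16039)) + C = (-385 + (4597 - 1*16039)) - 1314 = (-385 + (4597 - 16039)) - 1314 = (-385 - 11442) - 1314 = -11827 - 1314 = -13141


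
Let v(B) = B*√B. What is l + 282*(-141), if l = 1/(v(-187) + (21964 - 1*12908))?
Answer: -3520938570262/88550339 + 187*I*√187/88550339 ≈ -39762.0 + 2.8878e-5*I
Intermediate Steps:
v(B) = B^(3/2)
l = 1/(9056 - 187*I*√187) (l = 1/((-187)^(3/2) + (21964 - 1*12908)) = 1/(-187*I*√187 + (21964 - 12908)) = 1/(-187*I*√187 + 9056) = 1/(9056 - 187*I*√187) ≈ 0.00010227 + 2.8878e-5*I)
l + 282*(-141) = (9056/88550339 + 187*I*√187/88550339) + 282*(-141) = (9056/88550339 + 187*I*√187/88550339) - 39762 = -3520938570262/88550339 + 187*I*√187/88550339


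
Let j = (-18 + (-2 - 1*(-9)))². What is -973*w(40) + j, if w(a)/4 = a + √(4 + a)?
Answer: -155559 - 7784*√11 ≈ -1.8138e+5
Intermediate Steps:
w(a) = 4*a + 4*√(4 + a) (w(a) = 4*(a + √(4 + a)) = 4*a + 4*√(4 + a))
j = 121 (j = (-18 + (-2 + 9))² = (-18 + 7)² = (-11)² = 121)
-973*w(40) + j = -973*(4*40 + 4*√(4 + 40)) + 121 = -973*(160 + 4*√44) + 121 = -973*(160 + 4*(2*√11)) + 121 = -973*(160 + 8*√11) + 121 = (-155680 - 7784*√11) + 121 = -155559 - 7784*√11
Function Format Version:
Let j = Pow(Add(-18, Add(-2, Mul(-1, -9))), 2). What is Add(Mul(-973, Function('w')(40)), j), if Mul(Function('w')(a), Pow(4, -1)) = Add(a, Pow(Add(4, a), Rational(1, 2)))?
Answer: Add(-155559, Mul(-7784, Pow(11, Rational(1, 2)))) ≈ -1.8138e+5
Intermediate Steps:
Function('w')(a) = Add(Mul(4, a), Mul(4, Pow(Add(4, a), Rational(1, 2)))) (Function('w')(a) = Mul(4, Add(a, Pow(Add(4, a), Rational(1, 2)))) = Add(Mul(4, a), Mul(4, Pow(Add(4, a), Rational(1, 2)))))
j = 121 (j = Pow(Add(-18, Add(-2, 9)), 2) = Pow(Add(-18, 7), 2) = Pow(-11, 2) = 121)
Add(Mul(-973, Function('w')(40)), j) = Add(Mul(-973, Add(Mul(4, 40), Mul(4, Pow(Add(4, 40), Rational(1, 2))))), 121) = Add(Mul(-973, Add(160, Mul(4, Pow(44, Rational(1, 2))))), 121) = Add(Mul(-973, Add(160, Mul(4, Mul(2, Pow(11, Rational(1, 2)))))), 121) = Add(Mul(-973, Add(160, Mul(8, Pow(11, Rational(1, 2))))), 121) = Add(Add(-155680, Mul(-7784, Pow(11, Rational(1, 2)))), 121) = Add(-155559, Mul(-7784, Pow(11, Rational(1, 2))))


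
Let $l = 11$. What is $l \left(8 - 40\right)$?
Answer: $-352$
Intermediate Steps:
$l \left(8 - 40\right) = 11 \left(8 - 40\right) = 11 \left(-32\right) = -352$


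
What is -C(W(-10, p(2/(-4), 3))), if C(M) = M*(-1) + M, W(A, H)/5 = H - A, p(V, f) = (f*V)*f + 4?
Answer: 0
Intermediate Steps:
p(V, f) = 4 + V*f² (p(V, f) = (V*f)*f + 4 = V*f² + 4 = 4 + V*f²)
W(A, H) = -5*A + 5*H (W(A, H) = 5*(H - A) = -5*A + 5*H)
C(M) = 0 (C(M) = -M + M = 0)
-C(W(-10, p(2/(-4), 3))) = -1*0 = 0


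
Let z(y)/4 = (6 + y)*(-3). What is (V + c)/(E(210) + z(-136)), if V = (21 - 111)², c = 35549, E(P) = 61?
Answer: 43649/1621 ≈ 26.927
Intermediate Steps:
z(y) = -72 - 12*y (z(y) = 4*((6 + y)*(-3)) = 4*(-18 - 3*y) = -72 - 12*y)
V = 8100 (V = (-90)² = 8100)
(V + c)/(E(210) + z(-136)) = (8100 + 35549)/(61 + (-72 - 12*(-136))) = 43649/(61 + (-72 + 1632)) = 43649/(61 + 1560) = 43649/1621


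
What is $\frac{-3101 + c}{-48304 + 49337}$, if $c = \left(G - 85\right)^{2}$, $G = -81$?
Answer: $\frac{24455}{1033} \approx 23.674$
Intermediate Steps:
$c = 27556$ ($c = \left(-81 - 85\right)^{2} = \left(-166\right)^{2} = 27556$)
$\frac{-3101 + c}{-48304 + 49337} = \frac{-3101 + 27556}{-48304 + 49337} = \frac{24455}{1033}$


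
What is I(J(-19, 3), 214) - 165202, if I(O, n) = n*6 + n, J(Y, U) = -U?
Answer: -163704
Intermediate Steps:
I(O, n) = 7*n (I(O, n) = 6*n + n = 7*n)
I(J(-19, 3), 214) - 165202 = 7*214 - 165202 = 1498 - 165202 = -163704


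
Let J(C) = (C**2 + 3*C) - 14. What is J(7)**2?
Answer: 3136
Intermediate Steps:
J(C) = -14 + C**2 + 3*C
J(7)**2 = (-14 + 7**2 + 3*7)**2 = (-14 + 49 + 21)**2 = 56**2 = 3136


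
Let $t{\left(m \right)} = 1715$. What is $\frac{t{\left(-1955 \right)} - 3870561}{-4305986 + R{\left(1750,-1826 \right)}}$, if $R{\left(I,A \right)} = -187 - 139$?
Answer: $\frac{1934423}{2153156} \approx 0.89841$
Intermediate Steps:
$R{\left(I,A \right)} = -326$
$\frac{t{\left(-1955 \right)} - 3870561}{-4305986 + R{\left(1750,-1826 \right)}} = \frac{1715 - 3870561}{-4305986 - 326} = - \frac{3868846}{-4306312} = \left(-3868846\right) \left(- \frac{1}{4306312}\right) = \frac{1934423}{2153156}$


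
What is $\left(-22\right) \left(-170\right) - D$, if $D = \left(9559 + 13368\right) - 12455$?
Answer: $-6732$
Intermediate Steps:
$D = 10472$ ($D = 22927 - 12455 = 10472$)
$\left(-22\right) \left(-170\right) - D = \left(-22\right) \left(-170\right) - 10472 = 3740 - 10472 = -6732$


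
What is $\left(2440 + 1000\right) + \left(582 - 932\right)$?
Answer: $3090$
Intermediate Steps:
$\left(2440 + 1000\right) + \left(582 - 932\right) = 3440 + \left(582 - 932\right) = 3440 - 350 = 3090$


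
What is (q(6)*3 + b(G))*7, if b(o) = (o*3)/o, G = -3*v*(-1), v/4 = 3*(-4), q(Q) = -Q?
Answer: -105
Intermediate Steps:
v = -48 (v = 4*(3*(-4)) = 4*(-12) = -48)
G = -144 (G = -3*(-48)*(-1) = 144*(-1) = -144)
b(o) = 3 (b(o) = (3*o)/o = 3)
(q(6)*3 + b(G))*7 = (-1*6*3 + 3)*7 = (-6*3 + 3)*7 = (-18 + 3)*7 = -15*7 = -105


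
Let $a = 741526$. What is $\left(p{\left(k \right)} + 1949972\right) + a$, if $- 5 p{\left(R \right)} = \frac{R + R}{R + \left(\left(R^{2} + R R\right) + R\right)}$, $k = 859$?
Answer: $\frac{11573441399}{4300} \approx 2.6915 \cdot 10^{6}$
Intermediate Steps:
$p{\left(R \right)} = - \frac{2 R}{5 \left(2 R + 2 R^{2}\right)}$ ($p{\left(R \right)} = - \frac{\left(R + R\right) \frac{1}{R + \left(\left(R^{2} + R R\right) + R\right)}}{5} = - \frac{2 R \frac{1}{R + \left(\left(R^{2} + R^{2}\right) + R\right)}}{5} = - \frac{2 R \frac{1}{R + \left(2 R^{2} + R\right)}}{5} = - \frac{2 R \frac{1}{R + \left(R + 2 R^{2}\right)}}{5} = - \frac{2 R \frac{1}{2 R + 2 R^{2}}}{5} = - \frac{2 R}{5 \left(2 R + 2 R^{2}\right)}$)
$\left(p{\left(k \right)} + 1949972\right) + a = \left(- \frac{1}{5 + 5 \cdot 859} + 1949972\right) + 741526 = \left(- \frac{1}{5 + 4295} + 1949972\right) + 741526 = \left(- \frac{1}{4300} + 1949972\right) + 741526 = \frac{8384879599}{4300} + 741526 = \frac{11573441399}{4300}$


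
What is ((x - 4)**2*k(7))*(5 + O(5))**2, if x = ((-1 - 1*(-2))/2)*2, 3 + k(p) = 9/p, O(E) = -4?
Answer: -108/7 ≈ -15.429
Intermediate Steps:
k(p) = -3 + 9/p
x = 1 (x = ((-1 + 2)*(1/2))*2 = (1*(1/2))*2 = (1/2)*2 = 1)
((x - 4)**2*k(7))*(5 + O(5))**2 = ((1 - 4)**2*(-3 + 9/7))*(5 - 4)**2 = ((-3)**2*(-3 + 9*(1/7)))*1**2 = (9*(-3 + 9/7))*1 = (9*(-12/7))*1 = -108/7*1 = -108/7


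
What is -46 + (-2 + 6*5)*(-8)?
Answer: -270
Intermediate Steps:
-46 + (-2 + 6*5)*(-8) = -46 + (-2 + 30)*(-8) = -46 + 28*(-8) = -46 - 224 = -270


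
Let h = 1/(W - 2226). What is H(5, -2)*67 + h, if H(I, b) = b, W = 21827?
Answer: -2626533/19601 ≈ -134.00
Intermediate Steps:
h = 1/19601 (h = 1/(21827 - 2226) = 1/19601 ≈ 5.1018e-5)
H(5, -2)*67 + h = -2*67 + 1/19601 = -134 + 1/19601 = -2626533/19601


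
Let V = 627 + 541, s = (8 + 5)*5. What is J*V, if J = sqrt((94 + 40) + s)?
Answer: 1168*sqrt(199) ≈ 16477.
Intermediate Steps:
s = 65 (s = 13*5 = 65)
V = 1168
J = sqrt(199) (J = sqrt((94 + 40) + 65) = sqrt(134 + 65) = sqrt(199) ≈ 14.107)
J*V = sqrt(199)*1168 = 1168*sqrt(199)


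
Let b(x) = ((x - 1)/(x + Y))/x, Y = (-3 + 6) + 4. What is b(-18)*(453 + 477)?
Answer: -2945/33 ≈ -89.242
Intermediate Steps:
Y = 7 (Y = 3 + 4 = 7)
b(x) = (-1 + x)/(x*(7 + x)) (b(x) = ((x - 1)/(x + 7))/x = ((-1 + x)/(7 + x))/x = (-1 + x)/(x*(7 + x)))
b(-18)*(453 + 477) = ((-1 - 18)/((-18)*(7 - 18)))*(453 + 477) = -1/18*(-19)/(-11)*930 = -1/18*(-1/11)*(-19)*930 = -19/198*930 = -2945/33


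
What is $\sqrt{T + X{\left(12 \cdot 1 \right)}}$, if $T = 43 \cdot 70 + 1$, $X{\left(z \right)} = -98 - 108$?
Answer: $\sqrt{2805} \approx 52.962$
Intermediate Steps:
$X{\left(z \right)} = -206$
$T = 3011$ ($T = 3010 + 1 = 3011$)
$\sqrt{T + X{\left(12 \cdot 1 \right)}} = \sqrt{3011 - 206} = \sqrt{2805}$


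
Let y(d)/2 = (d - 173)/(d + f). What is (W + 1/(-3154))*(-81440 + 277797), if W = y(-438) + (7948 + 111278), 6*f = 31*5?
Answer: 182605546898938079/7799842 ≈ 2.3411e+10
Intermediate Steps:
f = 155/6 (f = (31*5)/6 = (⅙)*155 = 155/6 ≈ 25.833)
y(d) = 2*(-173 + d)/(155/6 + d) (y(d) = 2*((d - 173)/(d + 155/6)) = 2*((-173 + d)/(155/6 + d)) = 2*(-173 + d)/(155/6 + d))
W = 294853230/2473 (W = 12*(-173 - 438)/(155 + 6*(-438)) + (7948 + 111278) = 12*(-611)/(155 - 2628) + 119226 = 12*(-611)/(-2473) + 119226 = 12*(-1/2473)*(-611) + 119226 = 7332/2473 + 119226 = 294853230/2473 ≈ 1.1923e+5)
(W + 1/(-3154))*(-81440 + 277797) = (294853230/2473 + 1/(-3154))*(-81440 + 277797) = (294853230/2473 - 1/3154)*196357 = (929967084947/7799842)*196357 = 182605546898938079/7799842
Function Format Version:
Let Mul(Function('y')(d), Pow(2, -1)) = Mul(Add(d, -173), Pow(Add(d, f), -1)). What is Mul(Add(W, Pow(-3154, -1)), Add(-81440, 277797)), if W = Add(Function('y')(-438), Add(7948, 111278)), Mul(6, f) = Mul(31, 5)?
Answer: Rational(182605546898938079, 7799842) ≈ 2.3411e+10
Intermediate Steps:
f = Rational(155, 6) (f = Mul(Rational(1, 6), Mul(31, 5)) = Mul(Rational(1, 6), 155) = Rational(155, 6) ≈ 25.833)
Function('y')(d) = Mul(2, Pow(Add(Rational(155, 6), d), -1), Add(-173, d)) (Function('y')(d) = Mul(2, Mul(Add(d, -173), Pow(Add(d, Rational(155, 6)), -1))) = Mul(2, Mul(Add(-173, d), Pow(Add(Rational(155, 6), d), -1))) = Mul(2, Mul(Pow(Add(Rational(155, 6), d), -1), Add(-173, d))) = Mul(2, Pow(Add(Rational(155, 6), d), -1), Add(-173, d)))
W = Rational(294853230, 2473) (W = Add(Mul(12, Pow(Add(155, Mul(6, -438)), -1), Add(-173, -438)), Add(7948, 111278)) = Add(Mul(12, Pow(Add(155, -2628), -1), -611), 119226) = Add(Mul(12, Pow(-2473, -1), -611), 119226) = Add(Mul(12, Rational(-1, 2473), -611), 119226) = Add(Rational(7332, 2473), 119226) = Rational(294853230, 2473) ≈ 1.1923e+5)
Mul(Add(W, Pow(-3154, -1)), Add(-81440, 277797)) = Mul(Add(Rational(294853230, 2473), Pow(-3154, -1)), Add(-81440, 277797)) = Mul(Add(Rational(294853230, 2473), Rational(-1, 3154)), 196357) = Mul(Rational(929967084947, 7799842), 196357) = Rational(182605546898938079, 7799842)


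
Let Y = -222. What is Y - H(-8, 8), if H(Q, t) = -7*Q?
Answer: -278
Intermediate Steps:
Y - H(-8, 8) = -222 - (-7)*(-8) = -222 - 1*56 = -222 - 56 = -278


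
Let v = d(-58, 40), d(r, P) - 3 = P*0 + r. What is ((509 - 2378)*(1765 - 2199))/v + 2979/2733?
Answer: -738899391/50105 ≈ -14747.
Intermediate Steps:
d(r, P) = 3 + r (d(r, P) = 3 + (P*0 + r) = 3 + (0 + r) = 3 + r)
v = -55 (v = 3 - 58 = -55)
((509 - 2378)*(1765 - 2199))/v + 2979/2733 = ((509 - 2378)*(1765 - 2199))/(-55) + 2979/2733 = -1869*(-434)*(-1/55) + 2979*(1/2733) = 811146*(-1/55) + 993/911 = -811146/55 + 993/911 = -738899391/50105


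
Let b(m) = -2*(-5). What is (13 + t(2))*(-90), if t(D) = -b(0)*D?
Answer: 630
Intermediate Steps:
b(m) = 10
t(D) = -10*D
(13 + t(2))*(-90) = (13 - 10*2)*(-90) = (13 - 20)*(-90) = -7*(-90) = 630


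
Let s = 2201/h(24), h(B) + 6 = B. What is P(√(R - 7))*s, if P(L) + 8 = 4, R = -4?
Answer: -4402/9 ≈ -489.11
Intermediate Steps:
h(B) = -6 + B
P(L) = -4 (P(L) = -8 + 4 = -4)
s = 2201/18 (s = 2201/(-6 + 24) = 2201/18 ≈ 122.28)
P(√(R - 7))*s = -4*2201/18 = -4402/9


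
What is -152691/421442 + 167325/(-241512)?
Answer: -2557011701/2423411912 ≈ -1.0551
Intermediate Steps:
-152691/421442 + 167325/(-241512) = -152691*1/421442 + 167325*(-1/241512) = -21813/60206 - 55775/80504 = -2557011701/2423411912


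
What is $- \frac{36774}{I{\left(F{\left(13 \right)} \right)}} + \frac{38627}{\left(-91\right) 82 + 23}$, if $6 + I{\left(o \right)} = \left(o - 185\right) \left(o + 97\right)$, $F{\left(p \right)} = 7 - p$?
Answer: $- \frac{398045863}{129341893} \approx -3.0775$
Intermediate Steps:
$I{\left(o \right)} = -6 + \left(-185 + o\right) \left(97 + o\right)$ ($I{\left(o \right)} = -6 + \left(o - 185\right) \left(o + 97\right) = -6 + \left(-185 + o\right) \left(97 + o\right)$)
$- \frac{36774}{I{\left(F{\left(13 \right)} \right)}} + \frac{38627}{\left(-91\right) 82 + 23} = - \frac{36774}{-17951 + \left(7 - 13\right)^{2} - 88 \left(7 - 13\right)} + \frac{38627}{\left(-91\right) 82 + 23} = - \frac{36774}{-17951 + \left(7 - 13\right)^{2} - 88 \left(7 - 13\right)} + \frac{38627}{-7462 + 23} = - \frac{36774}{-17951 + \left(-6\right)^{2} - -528} + \frac{38627}{-7439} = - \frac{36774}{-17951 + 36 + 528} + 38627 \left(- \frac{1}{7439}\right) = - \frac{36774}{-17387} - \frac{38627}{7439} = \left(-36774\right) \left(- \frac{1}{17387}\right) - \frac{38627}{7439} = \frac{36774}{17387} - \frac{38627}{7439} = - \frac{398045863}{129341893}$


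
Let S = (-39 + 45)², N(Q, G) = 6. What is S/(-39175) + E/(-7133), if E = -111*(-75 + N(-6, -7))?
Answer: -300298113/279435275 ≈ -1.0747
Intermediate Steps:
S = 36 (S = 6² = 36)
E = 7659 (E = -111*(-75 + 6) = -111*(-69) = 7659)
S/(-39175) + E/(-7133) = 36/(-39175) + 7659/(-7133) = 36*(-1/39175) + 7659*(-1/7133) = -36/39175 - 7659/7133 = -300298113/279435275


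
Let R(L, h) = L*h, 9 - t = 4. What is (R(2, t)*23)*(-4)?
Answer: -920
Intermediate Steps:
t = 5 (t = 9 - 1*4 = 9 - 4 = 5)
(R(2, t)*23)*(-4) = ((2*5)*23)*(-4) = (10*23)*(-4) = 230*(-4) = -920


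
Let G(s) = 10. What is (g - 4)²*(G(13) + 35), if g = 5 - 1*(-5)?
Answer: 1620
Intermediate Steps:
g = 10 (g = 5 + 5 = 10)
(g - 4)²*(G(13) + 35) = (10 - 4)²*(10 + 35) = 6²*45 = 36*45 = 1620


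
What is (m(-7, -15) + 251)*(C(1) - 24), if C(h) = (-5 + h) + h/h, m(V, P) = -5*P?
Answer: -8802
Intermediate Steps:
C(h) = -4 + h (C(h) = (-5 + h) + 1 = -4 + h)
(m(-7, -15) + 251)*(C(1) - 24) = (-5*(-15) + 251)*((-4 + 1) - 24) = (75 + 251)*(-3 - 24) = 326*(-27) = -8802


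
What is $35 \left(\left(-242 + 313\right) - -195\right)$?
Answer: $9310$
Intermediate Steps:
$35 \left(\left(-242 + 313\right) - -195\right) = 35 \left(71 + 195\right) = 35 \cdot 266 = 9310$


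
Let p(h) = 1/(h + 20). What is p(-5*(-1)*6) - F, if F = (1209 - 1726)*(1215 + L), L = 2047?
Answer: 84322701/50 ≈ 1.6865e+6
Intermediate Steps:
p(h) = 1/(20 + h)
F = -1686454 (F = (1209 - 1726)*(1215 + 2047) = -517*3262 = -1686454)
p(-5*(-1)*6) - F = 1/(20 - 5*(-1)*6) - 1*(-1686454) = 1/(20 + 5*6) + 1686454 = 1/(20 + 30) + 1686454 = 1/50 + 1686454 = 84322701/50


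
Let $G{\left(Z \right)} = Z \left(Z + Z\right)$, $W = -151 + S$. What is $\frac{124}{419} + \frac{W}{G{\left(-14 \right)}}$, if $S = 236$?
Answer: $\frac{84223}{164248} \approx 0.51278$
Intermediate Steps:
$W = 85$ ($W = -151 + 236 = 85$)
$G{\left(Z \right)} = 2 Z^{2}$ ($G{\left(Z \right)} = Z 2 Z = 2 Z^{2}$)
$\frac{124}{419} + \frac{W}{G{\left(-14 \right)}} = \frac{124}{419} + \frac{85}{2 \left(-14\right)^{2}} = 124 \cdot \frac{1}{419} + \frac{85}{2 \cdot 196} = \frac{124}{419} + \frac{85}{392} = \frac{84223}{164248}$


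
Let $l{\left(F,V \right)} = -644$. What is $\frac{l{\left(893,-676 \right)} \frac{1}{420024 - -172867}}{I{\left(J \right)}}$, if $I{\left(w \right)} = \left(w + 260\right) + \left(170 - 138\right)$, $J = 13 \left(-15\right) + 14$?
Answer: $- \frac{644}{65810901} \approx -9.7856 \cdot 10^{-6}$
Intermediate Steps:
$J = -181$ ($J = -195 + 14 = -181$)
$I{\left(w \right)} = 292 + w$ ($I{\left(w \right)} = \left(260 + w\right) + 32 = 292 + w$)
$\frac{l{\left(893,-676 \right)} \frac{1}{420024 - -172867}}{I{\left(J \right)}} = \frac{\left(-644\right) \frac{1}{420024 - -172867}}{292 - 181} = \frac{\left(-644\right) \frac{1}{420024 + 172867}}{111} = - \frac{644}{592891} \cdot \frac{1}{111} = \left(-644\right) \frac{1}{592891} \cdot \frac{1}{111} = \left(- \frac{644}{592891}\right) \frac{1}{111} = - \frac{644}{65810901}$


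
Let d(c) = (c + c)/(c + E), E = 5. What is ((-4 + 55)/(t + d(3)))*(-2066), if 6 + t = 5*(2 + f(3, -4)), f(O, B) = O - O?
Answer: -421464/19 ≈ -22182.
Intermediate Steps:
f(O, B) = 0
d(c) = 2*c/(5 + c) (d(c) = (c + c)/(c + 5) = (2*c)/(5 + c) = 2*c/(5 + c))
t = 4 (t = -6 + 5*(2 + 0) = -6 + 5*2 = -6 + 10 = 4)
((-4 + 55)/(t + d(3)))*(-2066) = ((-4 + 55)/(4 + 2*3/(5 + 3)))*(-2066) = (51/(4 + 2*3/8))*(-2066) = (51/(4 + 2*3*(1/8)))*(-2066) = (51/(4 + 3/4))*(-2066) = (51/(19/4))*(-2066) = (51*(4/19))*(-2066) = (204/19)*(-2066) = -421464/19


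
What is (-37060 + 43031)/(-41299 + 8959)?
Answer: -853/4620 ≈ -0.18463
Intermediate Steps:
(-37060 + 43031)/(-41299 + 8959) = 5971/(-32340) = 5971*(-1/32340) = -853/4620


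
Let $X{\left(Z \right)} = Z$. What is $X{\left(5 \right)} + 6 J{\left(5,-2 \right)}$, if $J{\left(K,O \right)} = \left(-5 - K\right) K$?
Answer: $-295$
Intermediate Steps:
$J{\left(K,O \right)} = K \left(-5 - K\right)$
$X{\left(5 \right)} + 6 J{\left(5,-2 \right)} = 5 + 6 \left(\left(-1\right) 5 \left(5 + 5\right)\right) = 5 + 6 \left(\left(-1\right) 5 \cdot 10\right) = 5 + 6 \left(-50\right) = 5 - 300 = -295$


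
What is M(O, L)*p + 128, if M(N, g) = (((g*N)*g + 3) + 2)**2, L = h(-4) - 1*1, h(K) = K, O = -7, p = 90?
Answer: 2601128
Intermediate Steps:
L = -5 (L = -4 - 1*1 = -4 - 1 = -5)
M(N, g) = (5 + N*g**2)**2 (M(N, g) = (((N*g)*g + 3) + 2)**2 = ((N*g**2 + 3) + 2)**2 = ((3 + N*g**2) + 2)**2 = (5 + N*g**2)**2)
M(O, L)*p + 128 = (5 - 7*(-5)**2)**2*90 + 128 = (5 - 7*25)**2*90 + 128 = (5 - 175)**2*90 + 128 = (-170)**2*90 + 128 = 28900*90 + 128 = 2601000 + 128 = 2601128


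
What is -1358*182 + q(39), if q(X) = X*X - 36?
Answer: -245671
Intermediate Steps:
q(X) = -36 + X² (q(X) = X² - 36 = -36 + X²)
-1358*182 + q(39) = -1358*182 + (-36 + 39²) = -247156 + (-36 + 1521) = -247156 + 1485 = -245671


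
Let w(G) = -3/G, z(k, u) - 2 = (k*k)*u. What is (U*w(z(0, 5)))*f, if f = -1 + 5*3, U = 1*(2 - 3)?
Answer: 21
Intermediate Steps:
U = -1 (U = 1*(-1) = -1)
z(k, u) = 2 + u*k² (z(k, u) = 2 + (k*k)*u = 2 + k²*u = 2 + u*k²)
f = 14 (f = -1 + 15 = 14)
(U*w(z(0, 5)))*f = -(-3)/(2 + 5*0²)*14 = -(-3)/(2 + 5*0)*14 = -(-3)/(2 + 0)*14 = -(-3)/2*14 = -1*(-3/2)*14 = (3/2)*14 = 21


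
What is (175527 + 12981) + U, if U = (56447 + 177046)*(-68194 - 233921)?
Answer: -70541549187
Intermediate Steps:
U = -70541737695 (U = 233493*(-302115) = -70541737695)
(175527 + 12981) + U = (175527 + 12981) - 70541737695 = 188508 - 70541737695 = -70541549187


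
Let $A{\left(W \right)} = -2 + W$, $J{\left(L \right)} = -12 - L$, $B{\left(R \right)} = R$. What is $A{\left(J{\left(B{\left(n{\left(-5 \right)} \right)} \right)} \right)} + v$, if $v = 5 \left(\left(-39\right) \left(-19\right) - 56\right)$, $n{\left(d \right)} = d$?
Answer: $3416$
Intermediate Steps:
$v = 3425$ ($v = 5 \left(741 - 56\right) = 5 \cdot 685 = 3425$)
$A{\left(J{\left(B{\left(n{\left(-5 \right)} \right)} \right)} \right)} + v = \left(-2 - 7\right) + 3425 = -9 + 3425 = 3416$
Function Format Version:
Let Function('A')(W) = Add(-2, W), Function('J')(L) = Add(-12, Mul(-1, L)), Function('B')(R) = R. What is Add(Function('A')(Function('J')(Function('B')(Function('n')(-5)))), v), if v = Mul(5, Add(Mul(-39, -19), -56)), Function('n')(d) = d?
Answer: 3416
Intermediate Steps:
v = 3425 (v = Mul(5, Add(741, -56)) = Mul(5, 685) = 3425)
Add(Function('A')(Function('J')(Function('B')(Function('n')(-5)))), v) = Add(Add(-2, Add(-12, Mul(-1, -5))), 3425) = Add(Add(-2, Add(-12, 5)), 3425) = Add(Add(-2, -7), 3425) = Add(-9, 3425) = 3416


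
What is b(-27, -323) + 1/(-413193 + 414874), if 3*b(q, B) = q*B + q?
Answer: 4871539/1681 ≈ 2898.0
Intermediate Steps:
b(q, B) = q/3 + B*q/3 (b(q, B) = (q*B + q)/3 = (B*q + q)/3 = (q + B*q)/3 = q/3 + B*q/3)
b(-27, -323) + 1/(-413193 + 414874) = (1/3)*(-27)*(1 - 323) + 1/(-413193 + 414874) = (1/3)*(-27)*(-322) + 1/1681 = 2898 + 1/1681 = 4871539/1681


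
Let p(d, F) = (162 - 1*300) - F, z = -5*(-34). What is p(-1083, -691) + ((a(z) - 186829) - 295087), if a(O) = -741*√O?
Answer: -481363 - 741*√170 ≈ -4.9102e+5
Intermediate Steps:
z = 170
p(d, F) = -138 - F (p(d, F) = (162 - 300) - F = -138 - F)
p(-1083, -691) + ((a(z) - 186829) - 295087) = (-138 - 1*(-691)) + ((-741*√170 - 186829) - 295087) = (-138 + 691) + ((-186829 - 741*√170) - 295087) = 553 + (-481916 - 741*√170) = -481363 - 741*√170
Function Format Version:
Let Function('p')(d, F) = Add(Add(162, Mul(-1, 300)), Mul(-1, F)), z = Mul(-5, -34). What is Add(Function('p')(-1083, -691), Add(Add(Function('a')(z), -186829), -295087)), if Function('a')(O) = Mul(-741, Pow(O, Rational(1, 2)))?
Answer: Add(-481363, Mul(-741, Pow(170, Rational(1, 2)))) ≈ -4.9102e+5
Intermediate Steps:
z = 170
Function('p')(d, F) = Add(-138, Mul(-1, F)) (Function('p')(d, F) = Add(Add(162, -300), Mul(-1, F)) = Add(-138, Mul(-1, F)))
Add(Function('p')(-1083, -691), Add(Add(Function('a')(z), -186829), -295087)) = Add(Add(-138, Mul(-1, -691)), Add(Add(Mul(-741, Pow(170, Rational(1, 2))), -186829), -295087)) = Add(Add(-138, 691), Add(Add(-186829, Mul(-741, Pow(170, Rational(1, 2)))), -295087)) = Add(553, Add(-481916, Mul(-741, Pow(170, Rational(1, 2))))) = Add(-481363, Mul(-741, Pow(170, Rational(1, 2))))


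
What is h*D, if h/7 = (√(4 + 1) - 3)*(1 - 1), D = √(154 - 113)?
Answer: 0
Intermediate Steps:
D = √41 ≈ 6.4031
h = 0 (h = 7*((√(4 + 1) - 3)*(1 - 1)) = 7*((√5 - 3)*0) = 7*((-3 + √5)*0) = 7*0 = 0)
h*D = 0*√41 = 0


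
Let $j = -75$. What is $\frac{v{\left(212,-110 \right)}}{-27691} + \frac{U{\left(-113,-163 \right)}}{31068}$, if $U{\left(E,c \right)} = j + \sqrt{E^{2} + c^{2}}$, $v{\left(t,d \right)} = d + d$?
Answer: $\frac{1586045}{286767996} + \frac{\sqrt{39338}}{31068} \approx 0.011915$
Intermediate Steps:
$v{\left(t,d \right)} = 2 d$
$U{\left(E,c \right)} = -75 + \sqrt{E^{2} + c^{2}}$
$\frac{v{\left(212,-110 \right)}}{-27691} + \frac{U{\left(-113,-163 \right)}}{31068} = \frac{2 \left(-110\right)}{-27691} + \frac{-75 + \sqrt{\left(-113\right)^{2} + \left(-163\right)^{2}}}{31068} = \left(-220\right) \left(- \frac{1}{27691}\right) + \left(-75 + \sqrt{12769 + 26569}\right) \frac{1}{31068} = \frac{220}{27691} + \left(-75 + \sqrt{39338}\right) \frac{1}{31068} = \frac{220}{27691} - \left(\frac{25}{10356} - \frac{\sqrt{39338}}{31068}\right) = \frac{1586045}{286767996} + \frac{\sqrt{39338}}{31068}$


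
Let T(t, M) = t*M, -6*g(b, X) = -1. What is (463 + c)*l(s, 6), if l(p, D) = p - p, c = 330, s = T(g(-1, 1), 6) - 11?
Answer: 0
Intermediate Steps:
g(b, X) = ⅙ (g(b, X) = -⅙*(-1) = ⅙)
T(t, M) = M*t
s = -10 (s = 6*(⅙) - 11 = 1 - 11 = -10)
l(p, D) = 0
(463 + c)*l(s, 6) = (463 + 330)*0 = 793*0 = 0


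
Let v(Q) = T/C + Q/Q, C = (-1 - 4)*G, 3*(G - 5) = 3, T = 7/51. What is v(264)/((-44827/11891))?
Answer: -787391/2981970 ≈ -0.26405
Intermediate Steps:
T = 7/51 (T = 7*(1/51) = 7/51 ≈ 0.13725)
G = 6 (G = 5 + (⅓)*3 = 5 + 1 = 6)
C = -30 (C = (-1 - 4)*6 = -5*6 = -30)
v(Q) = 1523/1530 (v(Q) = (7/51)/(-30) + Q/Q = (7/51)*(-1/30) + 1 = -7/1530 + 1 = 1523/1530)
v(264)/((-44827/11891)) = 1523/(1530*((-44827/11891))) = 1523/(1530*((-44827*1/11891))) = 1523/(1530*(-1949/517)) = (1523/1530)*(-517/1949) = -787391/2981970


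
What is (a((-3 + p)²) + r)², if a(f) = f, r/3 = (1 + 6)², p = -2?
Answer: 29584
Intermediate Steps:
r = 147 (r = 3*(1 + 6)² = 3*7² = 3*49 = 147)
(a((-3 + p)²) + r)² = ((-3 - 2)² + 147)² = ((-5)² + 147)² = (25 + 147)² = 172² = 29584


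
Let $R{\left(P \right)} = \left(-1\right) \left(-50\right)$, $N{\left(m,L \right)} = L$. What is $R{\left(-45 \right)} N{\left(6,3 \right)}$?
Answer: $150$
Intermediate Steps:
$R{\left(P \right)} = 50$
$R{\left(-45 \right)} N{\left(6,3 \right)} = 50 \cdot 3 = 150$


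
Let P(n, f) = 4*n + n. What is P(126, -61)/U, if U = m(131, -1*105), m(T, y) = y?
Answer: -6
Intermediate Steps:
P(n, f) = 5*n
U = -105 (U = -1*105 = -105)
P(126, -61)/U = (5*126)/(-105) = 630*(-1/105) = -6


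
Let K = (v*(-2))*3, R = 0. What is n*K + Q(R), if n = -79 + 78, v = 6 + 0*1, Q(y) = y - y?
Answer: 36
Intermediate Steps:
Q(y) = 0
v = 6 (v = 6 + 0 = 6)
K = -36 (K = (6*(-2))*3 = -12*3 = -36)
n = -1
n*K + Q(R) = -1*(-36) + 0 = 36 + 0 = 36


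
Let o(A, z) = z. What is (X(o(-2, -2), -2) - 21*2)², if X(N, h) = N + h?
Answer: 2116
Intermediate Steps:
(X(o(-2, -2), -2) - 21*2)² = ((-2 - 2) - 21*2)² = (-4 - 42)² = (-46)² = 2116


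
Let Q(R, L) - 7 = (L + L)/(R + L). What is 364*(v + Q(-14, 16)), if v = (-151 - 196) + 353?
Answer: 10556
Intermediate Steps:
Q(R, L) = 7 + 2*L/(L + R) (Q(R, L) = 7 + (L + L)/(R + L) = 7 + (2*L)/(L + R) = 7 + 2*L/(L + R))
v = 6 (v = -347 + 353 = 6)
364*(v + Q(-14, 16)) = 364*(6 + (7*(-14) + 9*16)/(16 - 14)) = 364*(6 + (-98 + 144)/2) = 364*(6 + (1/2)*46) = 364*(6 + 23) = 364*29 = 10556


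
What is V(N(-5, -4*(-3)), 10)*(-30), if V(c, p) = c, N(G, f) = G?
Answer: 150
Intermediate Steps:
V(N(-5, -4*(-3)), 10)*(-30) = -5*(-30) = 150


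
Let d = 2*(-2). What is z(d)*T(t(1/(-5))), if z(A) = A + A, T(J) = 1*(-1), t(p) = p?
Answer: 8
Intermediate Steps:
d = -4
T(J) = -1
z(A) = 2*A
z(d)*T(t(1/(-5))) = (2*(-4))*(-1) = -8*(-1) = 8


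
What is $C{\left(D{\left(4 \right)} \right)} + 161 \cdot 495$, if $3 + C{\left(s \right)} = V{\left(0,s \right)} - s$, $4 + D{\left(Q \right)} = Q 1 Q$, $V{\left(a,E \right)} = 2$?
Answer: $79682$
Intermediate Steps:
$D{\left(Q \right)} = -4 + Q^{2}$ ($D{\left(Q \right)} = -4 + Q 1 Q = -4 + Q Q = -4 + Q^{2}$)
$C{\left(s \right)} = -1 - s$ ($C{\left(s \right)} = -3 - \left(-2 + s\right) = -1 - s$)
$C{\left(D{\left(4 \right)} \right)} + 161 \cdot 495 = \left(-1 - \left(-4 + 4^{2}\right)\right) + 161 \cdot 495 = \left(-1 - \left(-4 + 16\right)\right) + 79695 = \left(-1 - 12\right) + 79695 = -13 + 79695 = 79682$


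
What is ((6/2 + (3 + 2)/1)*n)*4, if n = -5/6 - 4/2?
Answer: -272/3 ≈ -90.667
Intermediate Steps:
n = -17/6 (n = -5*⅙ - 4*½ = -⅚ - 2 = -17/6 ≈ -2.8333)
((6/2 + (3 + 2)/1)*n)*4 = ((6/2 + (3 + 2)/1)*(-17/6))*4 = ((6*(½) + 5*1)*(-17/6))*4 = ((3 + 5)*(-17/6))*4 = (8*(-17/6))*4 = -68/3*4 = -272/3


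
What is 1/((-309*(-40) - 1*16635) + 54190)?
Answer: 1/49915 ≈ 2.0034e-5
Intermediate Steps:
1/((-309*(-40) - 1*16635) + 54190) = 1/((12360 - 16635) + 54190) = 1/(-4275 + 54190) = 1/49915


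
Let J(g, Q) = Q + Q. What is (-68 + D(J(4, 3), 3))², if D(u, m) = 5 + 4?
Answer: 3481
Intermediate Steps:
J(g, Q) = 2*Q
D(u, m) = 9
(-68 + D(J(4, 3), 3))² = (-68 + 9)² = (-59)² = 3481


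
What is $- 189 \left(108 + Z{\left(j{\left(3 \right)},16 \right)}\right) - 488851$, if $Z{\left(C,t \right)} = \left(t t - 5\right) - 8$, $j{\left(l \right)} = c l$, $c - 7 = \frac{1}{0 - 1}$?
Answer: $-555190$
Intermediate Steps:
$c = 6$ ($c = 7 + \frac{1}{0 - 1} = 7 + \frac{1}{-1} = 7 - 1 = 6$)
$j{\left(l \right)} = 6 l$
$Z{\left(C,t \right)} = -13 + t^{2}$ ($Z{\left(C,t \right)} = \left(t^{2} - 5\right) - 8 = \left(-5 + t^{2}\right) - 8 = -13 + t^{2}$)
$- 189 \left(108 + Z{\left(j{\left(3 \right)},16 \right)}\right) - 488851 = - 189 \left(108 - \left(13 - 16^{2}\right)\right) - 488851 = - 189 \left(108 + \left(-13 + 256\right)\right) - 488851 = - 189 \left(108 + 243\right) - 488851 = \left(-189\right) 351 - 488851 = -66339 - 488851 = -555190$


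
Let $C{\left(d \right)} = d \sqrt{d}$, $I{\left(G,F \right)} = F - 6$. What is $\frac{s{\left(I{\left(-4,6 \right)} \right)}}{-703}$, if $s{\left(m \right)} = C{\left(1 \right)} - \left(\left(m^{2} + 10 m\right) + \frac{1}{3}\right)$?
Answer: $- \frac{2}{2109} \approx -0.00094832$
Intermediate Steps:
$I{\left(G,F \right)} = -6 + F$ ($I{\left(G,F \right)} = F - 6 = -6 + F$)
$C{\left(d \right)} = d^{\frac{3}{2}}$
$s{\left(m \right)} = \frac{2}{3} - m^{2} - 10 m$ ($s{\left(m \right)} = 1^{\frac{3}{2}} - \left(\left(m^{2} + 10 m\right) + \frac{1}{3}\right) = 1 - \left(\left(m^{2} + 10 m\right) + \frac{1}{3}\right) = 1 - \left(\frac{1}{3} + m^{2} + 10 m\right) = \frac{2}{3} - m^{2} - 10 m$)
$\frac{s{\left(I{\left(-4,6 \right)} \right)}}{-703} = \frac{\frac{2}{3} - \left(-6 + 6\right)^{2} - 10 \left(-6 + 6\right)}{-703} = \left(\frac{2}{3} - 0^{2} - 0\right) \left(- \frac{1}{703}\right) = \left(\frac{2}{3} - 0 + 0\right) \left(- \frac{1}{703}\right) = \left(\frac{2}{3} + 0 + 0\right) \left(- \frac{1}{703}\right) = \frac{2}{3} \left(- \frac{1}{703}\right) = - \frac{2}{2109}$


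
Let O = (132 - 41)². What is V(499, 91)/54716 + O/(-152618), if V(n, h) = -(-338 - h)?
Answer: -193815037/4175323244 ≈ -0.046419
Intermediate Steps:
V(n, h) = 338 + h
O = 8281 (O = 91² = 8281)
V(499, 91)/54716 + O/(-152618) = (338 + 91)/54716 + 8281/(-152618) = 429*(1/54716) + 8281*(-1/152618) = 429/54716 - 8281/152618 = -193815037/4175323244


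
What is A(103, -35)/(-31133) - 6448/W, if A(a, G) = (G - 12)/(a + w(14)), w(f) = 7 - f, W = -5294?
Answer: 9635912441/7911268896 ≈ 1.2180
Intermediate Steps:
A(a, G) = (-12 + G)/(-7 + a) (A(a, G) = (G - 12)/(a + (7 - 1*14)) = (-12 + G)/(a + (7 - 14)) = (-12 + G)/(a - 7) = (-12 + G)/(-7 + a))
A(103, -35)/(-31133) - 6448/W = ((-12 - 35)/(-7 + 103))/(-31133) - 6448/(-5294) = (-47/96)*(-1/31133) - 6448*(-1/5294) = ((1/96)*(-47))*(-1/31133) + 3224/2647 = -47/96*(-1/31133) + 3224/2647 = 47/2988768 + 3224/2647 = 9635912441/7911268896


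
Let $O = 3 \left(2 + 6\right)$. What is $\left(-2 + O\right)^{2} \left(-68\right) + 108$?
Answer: $-32804$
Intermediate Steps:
$O = 24$ ($O = 3 \cdot 8 = 24$)
$\left(-2 + O\right)^{2} \left(-68\right) + 108 = \left(-2 + 24\right)^{2} \left(-68\right) + 108 = 22^{2} \left(-68\right) + 108 = 484 \left(-68\right) + 108 = -32912 + 108 = -32804$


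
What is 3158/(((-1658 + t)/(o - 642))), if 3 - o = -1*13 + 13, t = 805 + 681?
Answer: 1008981/86 ≈ 11732.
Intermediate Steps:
t = 1486
o = 3 (o = 3 - (-1*13 + 13) = 3 - (-13 + 13) = 3 - 1*0 = 3 + 0 = 3)
3158/(((-1658 + t)/(o - 642))) = 3158/(((-1658 + 1486)/(3 - 642))) = 3158/((-172/(-639))) = 3158/((-172*(-1/639))) = 3158/(172/639) = 3158*(639/172) = 1008981/86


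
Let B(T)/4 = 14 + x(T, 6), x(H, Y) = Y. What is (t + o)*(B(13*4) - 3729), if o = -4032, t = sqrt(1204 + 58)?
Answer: 14712768 - 3649*sqrt(1262) ≈ 1.4583e+7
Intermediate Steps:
t = sqrt(1262) ≈ 35.525
B(T) = 80 (B(T) = 4*(14 + 6) = 4*20 = 80)
(t + o)*(B(13*4) - 3729) = (sqrt(1262) - 4032)*(80 - 3729) = (-4032 + sqrt(1262))*(-3649) = 14712768 - 3649*sqrt(1262)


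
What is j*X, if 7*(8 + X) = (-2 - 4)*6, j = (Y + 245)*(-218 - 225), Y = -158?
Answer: 3545772/7 ≈ 5.0654e+5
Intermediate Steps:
j = -38541 (j = (-158 + 245)*(-218 - 225) = 87*(-443) = -38541)
X = -92/7 (X = -8 + ((-2 - 4)*6)/7 = -8 + (-6*6)/7 = -8 + (⅐)*(-36) = -8 - 36/7 = -92/7 ≈ -13.143)
j*X = -38541*(-92/7) = 3545772/7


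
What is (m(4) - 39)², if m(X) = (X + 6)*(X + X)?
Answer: 1681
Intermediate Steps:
m(X) = 2*X*(6 + X) (m(X) = (6 + X)*(2*X) = 2*X*(6 + X))
(m(4) - 39)² = (2*4*(6 + 4) - 39)² = (2*4*10 - 39)² = (80 - 39)² = 41² = 1681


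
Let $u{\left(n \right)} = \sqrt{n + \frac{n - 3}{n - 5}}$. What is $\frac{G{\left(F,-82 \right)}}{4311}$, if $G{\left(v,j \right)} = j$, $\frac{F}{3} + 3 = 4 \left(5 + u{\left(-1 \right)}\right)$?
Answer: $- \frac{82}{4311} \approx -0.019021$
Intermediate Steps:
$u{\left(n \right)} = \sqrt{n + \frac{-3 + n}{-5 + n}}$
$F = 51 + 4 i \sqrt{3}$ ($F = -9 + 3 \cdot 4 \left(5 + \sqrt{\frac{-3 - 1 - \left(-5 - 1\right)}{-5 - 1}}\right) = -9 + 3 \cdot 4 \left(5 + \sqrt{\frac{-3 - 1 - -6}{-6}}\right) = -9 + 3 \cdot 4 \left(5 + \sqrt{- \frac{-3 - 1 + 6}{6}}\right) = -9 + 3 \cdot 4 \left(5 + \sqrt{\left(- \frac{1}{6}\right) 2}\right) = -9 + 3 \cdot 4 \left(5 + \sqrt{- \frac{1}{3}}\right) = -9 + 3 \cdot 4 \left(5 + \frac{i \sqrt{3}}{3}\right) = -9 + 3 \left(20 + \frac{4 i \sqrt{3}}{3}\right) = -9 + \left(60 + 4 i \sqrt{3}\right) = 51 + 4 i \sqrt{3} \approx 51.0 + 6.9282 i$)
$\frac{G{\left(F,-82 \right)}}{4311} = - \frac{82}{4311}$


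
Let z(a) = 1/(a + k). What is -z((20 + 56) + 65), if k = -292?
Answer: 1/151 ≈ 0.0066225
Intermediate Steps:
z(a) = 1/(-292 + a) (z(a) = 1/(a - 292) = 1/(-292 + a))
-z((20 + 56) + 65) = -1/(-292 + ((20 + 56) + 65)) = -1/(-292 + (76 + 65)) = -1/(-292 + 141) = -1/(-151) = -1*(-1/151) = 1/151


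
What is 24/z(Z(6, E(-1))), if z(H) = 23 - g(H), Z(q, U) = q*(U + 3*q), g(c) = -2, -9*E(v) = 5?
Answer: 24/25 ≈ 0.96000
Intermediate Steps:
E(v) = -5/9 (E(v) = -⅑*5 = -5/9)
z(H) = 25 (z(H) = 23 - 1*(-2) = 23 + 2 = 25)
24/z(Z(6, E(-1))) = 24/25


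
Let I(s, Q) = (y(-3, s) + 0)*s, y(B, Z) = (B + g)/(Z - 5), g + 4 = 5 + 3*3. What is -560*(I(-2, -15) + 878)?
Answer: -492800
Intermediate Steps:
g = 10 (g = -4 + (5 + 3*3) = -4 + (5 + 9) = -4 + 14 = 10)
y(B, Z) = (10 + B)/(-5 + Z) (y(B, Z) = (B + 10)/(Z - 5) = (10 + B)/(-5 + Z))
I(s, Q) = 7*s/(-5 + s) (I(s, Q) = ((10 - 3)/(-5 + s) + 0)*s = (7/(-5 + s) + 0)*s = (7/(-5 + s))*s = 7*s/(-5 + s))
-560*(I(-2, -15) + 878) = -560*(7*(-2)/(-5 - 2) + 878) = -560*(7*(-2)/(-7) + 878) = -560*(7*(-2)*(-1/7) + 878) = -560*(2 + 878) = -560*880 = -492800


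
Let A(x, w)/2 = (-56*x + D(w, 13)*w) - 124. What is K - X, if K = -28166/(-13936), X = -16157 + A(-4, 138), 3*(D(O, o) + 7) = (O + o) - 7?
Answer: 32352571/6968 ≈ 4643.0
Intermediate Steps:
D(O, o) = -28/3 + O/3 + o/3 (D(O, o) = -7 + ((O + o) - 7)/3 = -7 + (-7 + O + o)/3 = -7 + (-7/3 + O/3 + o/3) = -28/3 + O/3 + o/3)
A(x, w) = -248 - 112*x + 2*w*(-5 + w/3) (A(x, w) = 2*((-56*x + (-28/3 + w/3 + (⅓)*13)*w) - 124) = 2*((-56*x + (-28/3 + w/3 + 13/3)*w) - 124) = 2*((-56*x + (-5 + w/3)*w) - 124) = 2*((-56*x + w*(-5 + w/3)) - 124) = 2*(-124 - 56*x + w*(-5 + w/3)) = -248 - 112*x + 2*w*(-5 + w/3))
X = -4641 (X = -16157 + (-248 - 112*(-4) + (⅔)*138*(-15 + 138)) = -16157 + (-248 + 448 + (⅔)*138*123) = -16157 + (-248 + 448 + 11316) = -16157 + 11516 = -4641)
K = 14083/6968 (K = -28166*(-1/13936) = 14083/6968 ≈ 2.0211)
K - X = 14083/6968 - 1*(-4641) = 14083/6968 + 4641 = 32352571/6968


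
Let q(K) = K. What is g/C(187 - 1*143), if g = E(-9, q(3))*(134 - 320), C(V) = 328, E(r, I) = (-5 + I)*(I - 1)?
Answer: 93/41 ≈ 2.2683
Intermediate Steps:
E(r, I) = (-1 + I)*(-5 + I) (E(r, I) = (-5 + I)*(-1 + I) = (-1 + I)*(-5 + I))
g = 744 (g = (5 + 3² - 6*3)*(134 - 320) = (5 + 9 - 18)*(-186) = -4*(-186) = 744)
g/C(187 - 1*143) = 744/328 = 744*(1/328) = 93/41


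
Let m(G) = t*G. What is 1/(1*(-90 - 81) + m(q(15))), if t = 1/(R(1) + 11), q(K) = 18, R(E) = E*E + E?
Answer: -13/2205 ≈ -0.0058957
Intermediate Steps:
R(E) = E + E² (R(E) = E² + E = E + E²)
t = 1/13 (t = 1/(1*(1 + 1) + 11) = 1/(1*2 + 11) = 1/(2 + 11) = 1/13 ≈ 0.076923)
m(G) = G/13
1/(1*(-90 - 81) + m(q(15))) = 1/(1*(-90 - 81) + (1/13)*18) = 1/(1*(-171) + 18/13) = 1/(-171 + 18/13) = 1/(-2205/13) = -13/2205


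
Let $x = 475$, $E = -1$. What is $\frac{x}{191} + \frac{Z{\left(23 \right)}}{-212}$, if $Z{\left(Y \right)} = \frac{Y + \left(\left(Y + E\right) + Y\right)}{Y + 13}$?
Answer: $\frac{903053}{364428} \approx 2.478$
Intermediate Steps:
$Z{\left(Y \right)} = \frac{-1 + 3 Y}{13 + Y}$ ($Z{\left(Y \right)} = \frac{Y + \left(\left(Y - 1\right) + Y\right)}{Y + 13} = \frac{Y + \left(\left(-1 + Y\right) + Y\right)}{13 + Y} = \frac{Y + \left(-1 + 2 Y\right)}{13 + Y} = \frac{-1 + 3 Y}{13 + Y}$)
$\frac{x}{191} + \frac{Z{\left(23 \right)}}{-212} = \frac{475}{191} + \frac{\frac{1}{13 + 23} \left(-1 + 3 \cdot 23\right)}{-212} = 475 \cdot \frac{1}{191} + \frac{-1 + 69}{36} \left(- \frac{1}{212}\right) = \frac{475}{191} + \frac{1}{36} \cdot 68 \left(- \frac{1}{212}\right) = \frac{475}{191} + \frac{17}{9} \left(- \frac{1}{212}\right) = \frac{475}{191} - \frac{17}{1908} = \frac{903053}{364428}$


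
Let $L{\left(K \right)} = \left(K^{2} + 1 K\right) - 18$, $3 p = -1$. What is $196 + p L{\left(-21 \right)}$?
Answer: $62$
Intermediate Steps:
$p = - \frac{1}{3}$ ($p = \frac{1}{3} \left(-1\right) = - \frac{1}{3} \approx -0.33333$)
$L{\left(K \right)} = -18 + K + K^{2}$ ($L{\left(K \right)} = \left(K^{2} + K\right) - 18 = \left(K + K^{2}\right) - 18 = -18 + K + K^{2}$)
$196 + p L{\left(-21 \right)} = 196 - \frac{-18 - 21 + \left(-21\right)^{2}}{3} = 196 - \frac{-18 - 21 + 441}{3} = 196 - 134 = 62$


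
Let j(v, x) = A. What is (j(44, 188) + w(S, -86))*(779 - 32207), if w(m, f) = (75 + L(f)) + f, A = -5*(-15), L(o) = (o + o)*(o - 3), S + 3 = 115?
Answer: -483111216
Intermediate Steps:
S = 112 (S = -3 + 115 = 112)
L(o) = 2*o*(-3 + o) (L(o) = (2*o)*(-3 + o) = 2*o*(-3 + o))
A = 75
j(v, x) = 75
w(m, f) = 75 + f + 2*f*(-3 + f) (w(m, f) = (75 + 2*f*(-3 + f)) + f = 75 + f + 2*f*(-3 + f))
(j(44, 188) + w(S, -86))*(779 - 32207) = (75 + (75 - 86 + 2*(-86)*(-3 - 86)))*(779 - 32207) = (75 + (75 - 86 + 2*(-86)*(-89)))*(-31428) = (75 + (75 - 86 + 15308))*(-31428) = (75 + 15297)*(-31428) = 15372*(-31428) = -483111216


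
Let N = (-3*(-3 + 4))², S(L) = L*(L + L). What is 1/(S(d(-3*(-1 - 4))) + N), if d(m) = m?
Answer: 1/459 ≈ 0.0021787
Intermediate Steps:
S(L) = 2*L² (S(L) = L*(2*L) = 2*L²)
N = 9 (N = (-3*1)² = (-3)² = 9)
1/(S(d(-3*(-1 - 4))) + N) = 1/(2*(-3*(-1 - 4))² + 9) = 1/(2*(-3*(-5))² + 9) = 1/(2*15² + 9) = 1/(2*225 + 9) = 1/(450 + 9) = 1/459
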